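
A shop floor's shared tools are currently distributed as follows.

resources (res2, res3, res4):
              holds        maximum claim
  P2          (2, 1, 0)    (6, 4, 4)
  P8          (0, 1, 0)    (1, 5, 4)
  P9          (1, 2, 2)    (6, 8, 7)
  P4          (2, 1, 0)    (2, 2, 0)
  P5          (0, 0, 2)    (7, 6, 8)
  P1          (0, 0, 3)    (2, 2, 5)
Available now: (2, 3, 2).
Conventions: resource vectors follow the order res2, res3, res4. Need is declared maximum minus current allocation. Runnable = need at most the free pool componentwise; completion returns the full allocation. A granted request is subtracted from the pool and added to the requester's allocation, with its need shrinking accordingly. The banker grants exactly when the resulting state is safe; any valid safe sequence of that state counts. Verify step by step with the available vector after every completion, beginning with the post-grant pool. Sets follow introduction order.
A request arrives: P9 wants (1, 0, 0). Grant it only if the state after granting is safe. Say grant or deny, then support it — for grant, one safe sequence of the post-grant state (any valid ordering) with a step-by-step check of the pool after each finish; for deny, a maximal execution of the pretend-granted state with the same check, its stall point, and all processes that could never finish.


DENY — the pretend-granted state is unsafe.
Key observation: once P4, P1, P8 finish, the pool peaks at (3, 5, 5) — and every remaining process still needs more res2 than that.
On the post-grant state, P4, P1, P8 is a maximal run — nothing extends it. Step-by-step check:
  pool = (1, 3, 2)
  P4 needs (0, 1, 0) <= (1, 3, 2) -> finishes; pool += (2, 1, 0) = (3, 4, 2)
  P1 needs (2, 2, 2) <= (3, 4, 2) -> finishes; pool += (0, 0, 3) = (3, 4, 5)
  P8 needs (1, 4, 4) <= (3, 4, 5) -> finishes; pool += (0, 1, 0) = (3, 5, 5)
  blocked: P2 wants (4, 3, 4), pool (3, 5, 5) — not enough res2
  blocked: P9 wants (4, 6, 5), pool (3, 5, 5) — not enough res2 and res3
  blocked: P5 wants (7, 6, 6), pool (3, 5, 5) — not enough res2, res3 and res4
Processes that could never finish after the grant: P2, P9 and P5.


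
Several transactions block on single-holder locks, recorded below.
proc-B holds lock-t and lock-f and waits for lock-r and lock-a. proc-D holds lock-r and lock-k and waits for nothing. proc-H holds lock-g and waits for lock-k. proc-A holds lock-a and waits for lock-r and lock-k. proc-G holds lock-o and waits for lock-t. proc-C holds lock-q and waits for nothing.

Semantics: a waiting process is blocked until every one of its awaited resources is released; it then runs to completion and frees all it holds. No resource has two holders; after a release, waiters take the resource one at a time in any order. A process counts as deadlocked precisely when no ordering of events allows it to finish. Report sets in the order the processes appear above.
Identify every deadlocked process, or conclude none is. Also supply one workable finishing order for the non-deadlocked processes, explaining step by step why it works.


The deadlocked set is empty.
Key observation: although several processes wait, no cycle exists — each chain bottoms out at a free runner.
The rest can finish in the order proc-D, proc-H, proc-A, proc-B, proc-C, proc-G.
Step-by-step check:
  proc-D waits on nothing -> runs at once and releases lock-r and lock-k
  proc-H waits on lock-k — all released -> runs and releases lock-g
  proc-A waits on lock-r and lock-k — all released -> runs and releases lock-a
  proc-B waits on lock-r and lock-a — all released -> runs and releases lock-t and lock-f
  proc-C waits on nothing -> runs at once and releases lock-q
  proc-G waits on lock-t — all released -> runs and releases lock-o


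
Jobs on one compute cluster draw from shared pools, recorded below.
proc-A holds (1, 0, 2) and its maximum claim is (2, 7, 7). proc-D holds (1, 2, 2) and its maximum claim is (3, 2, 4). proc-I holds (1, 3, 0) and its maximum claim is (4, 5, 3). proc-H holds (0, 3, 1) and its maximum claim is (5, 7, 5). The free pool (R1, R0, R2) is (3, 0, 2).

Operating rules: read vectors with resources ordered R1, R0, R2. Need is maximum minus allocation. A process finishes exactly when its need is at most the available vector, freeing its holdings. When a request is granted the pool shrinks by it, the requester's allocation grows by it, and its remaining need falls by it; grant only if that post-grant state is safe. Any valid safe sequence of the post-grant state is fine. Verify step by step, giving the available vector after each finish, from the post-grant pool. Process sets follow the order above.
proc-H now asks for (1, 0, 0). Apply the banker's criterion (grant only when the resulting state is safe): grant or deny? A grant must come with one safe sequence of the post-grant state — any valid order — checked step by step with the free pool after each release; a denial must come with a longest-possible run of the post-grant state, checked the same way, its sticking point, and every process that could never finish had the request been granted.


GRANT: granting preserves safety; a valid post-grant sequence is proc-D, proc-I, proc-H, proc-A.
Key observation: after the grant the pool drops to (2, 0, 2), which still lets proc-D finish first and unwind the rest.
Verifying the post-grant state step by step:
  pool = (2, 0, 2)
  run proc-D (needs (2, 0, 2), free (2, 0, 2)); after release of (1, 2, 2) the pool is (3, 2, 4)
  run proc-I (needs (3, 2, 3), free (3, 2, 4)); after release of (1, 3, 0) the pool is (4, 5, 4)
  run proc-H (needs (4, 4, 4), free (4, 5, 4)); after release of (1, 3, 1) the pool is (5, 8, 5)
  run proc-A (needs (1, 7, 5), free (5, 8, 5)); after release of (1, 0, 2) the pool is (6, 8, 7)


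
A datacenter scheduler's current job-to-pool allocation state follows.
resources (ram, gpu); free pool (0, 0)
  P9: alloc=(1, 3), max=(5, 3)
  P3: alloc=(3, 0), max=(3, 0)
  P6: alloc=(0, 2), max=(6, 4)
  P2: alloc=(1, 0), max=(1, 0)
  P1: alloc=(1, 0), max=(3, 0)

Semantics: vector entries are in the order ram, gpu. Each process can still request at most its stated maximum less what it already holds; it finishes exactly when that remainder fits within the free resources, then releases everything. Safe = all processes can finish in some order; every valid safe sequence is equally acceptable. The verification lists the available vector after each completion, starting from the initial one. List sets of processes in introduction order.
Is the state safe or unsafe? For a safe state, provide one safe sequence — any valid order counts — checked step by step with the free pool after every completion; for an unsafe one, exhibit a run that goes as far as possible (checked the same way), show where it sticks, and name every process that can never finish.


SAFE, for example via the order P3, P1, P9, P2, P6.
Key observation: P9 is the earliest step where a requested resource binds exactly: need (4, 0), pool (4, 0) at its turn.
Walking it through:
  pool = (0, 0)
  P3: need (0, 0) fits (0, 0); releases (3, 0), pool now (3, 0)
  P1: need (2, 0) fits (3, 0); releases (1, 0), pool now (4, 0)
  P9: need (4, 0) fits (4, 0); releases (1, 3), pool now (5, 3)
  P2: need (0, 0) fits (5, 3); releases (1, 0), pool now (6, 3)
  P6: need (6, 2) fits (6, 3); releases (0, 2), pool now (6, 5)


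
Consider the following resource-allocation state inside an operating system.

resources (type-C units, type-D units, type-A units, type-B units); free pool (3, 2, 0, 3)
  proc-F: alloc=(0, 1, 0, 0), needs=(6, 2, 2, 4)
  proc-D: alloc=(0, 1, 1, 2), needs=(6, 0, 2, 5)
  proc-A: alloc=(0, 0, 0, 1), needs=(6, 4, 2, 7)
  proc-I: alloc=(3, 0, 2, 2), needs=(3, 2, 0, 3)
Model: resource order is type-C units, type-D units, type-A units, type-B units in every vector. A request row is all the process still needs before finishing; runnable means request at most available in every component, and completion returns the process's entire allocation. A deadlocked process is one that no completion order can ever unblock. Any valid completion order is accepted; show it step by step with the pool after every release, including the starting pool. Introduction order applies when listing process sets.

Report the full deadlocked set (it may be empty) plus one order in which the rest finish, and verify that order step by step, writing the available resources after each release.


No process is deadlocked.
Key observation: there is always a runnable process — proc-I first — so the state unwinds completely.
A valid finishing order for the others: proc-I, proc-D, proc-F, proc-A. Step-by-step check:
  pool = (3, 2, 0, 3)
  proc-I: need (3, 2, 0, 3) fits (3, 2, 0, 3); releases (3, 0, 2, 2), pool now (6, 2, 2, 5)
  proc-D: need (6, 0, 2, 5) fits (6, 2, 2, 5); releases (0, 1, 1, 2), pool now (6, 3, 3, 7)
  proc-F: need (6, 2, 2, 4) fits (6, 3, 3, 7); releases (0, 1, 0, 0), pool now (6, 4, 3, 7)
  proc-A: need (6, 4, 2, 7) fits (6, 4, 3, 7); releases (0, 0, 0, 1), pool now (6, 4, 3, 8)


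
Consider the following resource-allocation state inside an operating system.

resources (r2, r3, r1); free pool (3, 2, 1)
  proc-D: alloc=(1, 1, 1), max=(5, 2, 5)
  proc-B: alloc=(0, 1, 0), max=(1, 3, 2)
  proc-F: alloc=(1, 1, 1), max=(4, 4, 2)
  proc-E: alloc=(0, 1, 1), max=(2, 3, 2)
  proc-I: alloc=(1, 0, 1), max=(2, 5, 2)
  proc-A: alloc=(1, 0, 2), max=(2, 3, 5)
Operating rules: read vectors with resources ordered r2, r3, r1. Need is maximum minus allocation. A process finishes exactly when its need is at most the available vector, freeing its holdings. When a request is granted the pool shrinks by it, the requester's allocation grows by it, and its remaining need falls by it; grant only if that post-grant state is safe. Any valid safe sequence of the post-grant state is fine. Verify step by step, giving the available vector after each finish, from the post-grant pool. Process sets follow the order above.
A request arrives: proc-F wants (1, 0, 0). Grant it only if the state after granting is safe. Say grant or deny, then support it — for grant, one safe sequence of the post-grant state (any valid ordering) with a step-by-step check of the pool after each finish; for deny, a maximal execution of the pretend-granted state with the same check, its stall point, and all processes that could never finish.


GRANT: granting preserves safety; a valid post-grant sequence is proc-E, proc-F, proc-B, proc-I, proc-A, proc-D.
Key observation: the grant leaves (2, 2, 1) free — enough for proc-E, whose release restarts the cascade.
Verifying the post-grant state step by step:
  pool = (2, 2, 1)
  proc-E needs (2, 2, 1) <= (2, 2, 1) -> finishes; pool += (0, 1, 1) = (2, 3, 2)
  proc-F needs (2, 3, 1) <= (2, 3, 2) -> finishes; pool += (2, 1, 1) = (4, 4, 3)
  proc-B needs (1, 2, 2) <= (4, 4, 3) -> finishes; pool += (0, 1, 0) = (4, 5, 3)
  proc-I needs (1, 5, 1) <= (4, 5, 3) -> finishes; pool += (1, 0, 1) = (5, 5, 4)
  proc-A needs (1, 3, 3) <= (5, 5, 4) -> finishes; pool += (1, 0, 2) = (6, 5, 6)
  proc-D needs (4, 1, 4) <= (6, 5, 6) -> finishes; pool += (1, 1, 1) = (7, 6, 7)


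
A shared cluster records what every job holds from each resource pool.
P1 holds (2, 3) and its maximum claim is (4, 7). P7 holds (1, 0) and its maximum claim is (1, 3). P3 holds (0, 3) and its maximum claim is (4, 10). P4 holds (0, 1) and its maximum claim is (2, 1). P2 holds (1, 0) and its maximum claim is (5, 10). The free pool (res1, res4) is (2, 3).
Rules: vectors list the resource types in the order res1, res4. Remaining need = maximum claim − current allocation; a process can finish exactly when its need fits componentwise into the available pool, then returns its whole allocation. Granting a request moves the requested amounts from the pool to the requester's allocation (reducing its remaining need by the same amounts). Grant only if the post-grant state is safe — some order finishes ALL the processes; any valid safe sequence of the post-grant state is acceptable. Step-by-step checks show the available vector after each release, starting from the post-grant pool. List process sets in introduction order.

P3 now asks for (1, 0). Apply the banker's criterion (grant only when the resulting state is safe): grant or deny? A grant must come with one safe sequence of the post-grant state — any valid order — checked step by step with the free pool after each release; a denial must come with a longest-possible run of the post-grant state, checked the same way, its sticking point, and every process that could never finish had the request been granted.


GRANT — the state after the grant stays safe, e.g. via P7, P4, P1, P3, P2.
Key observation: after the grant the pool drops to (1, 3), which still lets P7 finish first and unwind the rest.
Verifying the post-grant state step by step:
  pool = (1, 3)
  P7 needs (0, 3) <= (1, 3) -> finishes; pool += (1, 0) = (2, 3)
  P4 needs (2, 0) <= (2, 3) -> finishes; pool += (0, 1) = (2, 4)
  P1 needs (2, 4) <= (2, 4) -> finishes; pool += (2, 3) = (4, 7)
  P3 needs (3, 7) <= (4, 7) -> finishes; pool += (1, 3) = (5, 10)
  P2 needs (4, 10) <= (5, 10) -> finishes; pool += (1, 0) = (6, 10)


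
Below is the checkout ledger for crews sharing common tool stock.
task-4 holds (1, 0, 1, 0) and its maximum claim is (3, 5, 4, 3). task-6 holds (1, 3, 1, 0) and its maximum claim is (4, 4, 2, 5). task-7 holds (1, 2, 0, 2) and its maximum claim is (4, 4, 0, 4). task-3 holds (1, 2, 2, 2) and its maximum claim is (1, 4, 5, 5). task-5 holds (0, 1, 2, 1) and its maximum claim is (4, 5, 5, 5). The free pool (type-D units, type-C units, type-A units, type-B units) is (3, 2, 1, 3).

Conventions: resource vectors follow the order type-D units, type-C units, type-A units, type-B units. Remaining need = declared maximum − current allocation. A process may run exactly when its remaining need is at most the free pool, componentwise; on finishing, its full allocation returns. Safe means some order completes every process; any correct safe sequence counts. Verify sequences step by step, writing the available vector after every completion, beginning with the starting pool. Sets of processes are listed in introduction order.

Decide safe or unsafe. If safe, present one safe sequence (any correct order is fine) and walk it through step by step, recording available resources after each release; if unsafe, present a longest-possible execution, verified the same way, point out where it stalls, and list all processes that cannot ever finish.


The state is UNSAFE.
Key observation: once task-7, task-6 finish, the pool peaks at (5, 7, 2, 5) — and every remaining process still needs more type-A units than that.
Going as far as possible: task-7, task-6; after that, nothing fits. Step-by-step check:
  pool = (3, 2, 1, 3)
  task-7 needs (3, 2, 0, 2) <= (3, 2, 1, 3) -> finishes; pool += (1, 2, 0, 2) = (4, 4, 1, 5)
  task-6 needs (3, 1, 1, 5) <= (4, 4, 1, 5) -> finishes; pool += (1, 3, 1, 0) = (5, 7, 2, 5)
  blocked: task-4 wants (2, 5, 3, 3), pool (5, 7, 2, 5) — not enough type-A units
  blocked: task-3 wants (0, 2, 3, 3), pool (5, 7, 2, 5) — not enough type-A units
  blocked: task-5 wants (4, 4, 3, 4), pool (5, 7, 2, 5) — not enough type-A units
Permanently blocked: task-4, task-3 and task-5.


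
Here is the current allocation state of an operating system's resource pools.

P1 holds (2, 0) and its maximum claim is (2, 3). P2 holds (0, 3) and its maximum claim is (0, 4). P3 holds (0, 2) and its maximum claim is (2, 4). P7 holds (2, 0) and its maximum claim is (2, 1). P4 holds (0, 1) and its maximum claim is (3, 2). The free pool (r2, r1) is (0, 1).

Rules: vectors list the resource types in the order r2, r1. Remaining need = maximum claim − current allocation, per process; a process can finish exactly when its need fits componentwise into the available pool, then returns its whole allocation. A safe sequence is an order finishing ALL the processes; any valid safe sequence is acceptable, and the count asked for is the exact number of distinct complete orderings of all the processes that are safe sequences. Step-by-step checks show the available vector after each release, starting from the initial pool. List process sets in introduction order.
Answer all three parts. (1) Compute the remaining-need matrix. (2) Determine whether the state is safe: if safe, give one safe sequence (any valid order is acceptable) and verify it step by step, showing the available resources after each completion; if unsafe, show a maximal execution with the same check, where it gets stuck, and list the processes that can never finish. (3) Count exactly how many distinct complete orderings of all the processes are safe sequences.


(1) Need matrix, components ordered r2, r1:
  P1: (0, 3)
  P2: (0, 1)
  P3: (2, 2)
  P7: (0, 1)
  P4: (3, 1)
(2) SAFE. One safe sequence: P2, P7, P3, P1, P4.
Key observation: reading the order forward, P2 is the first process whose need (0, 1) meets the free pool (0, 1) exactly on a resource it requests.
Verifying each step:
  pool = (0, 1)
  run P2 (needs (0, 1), free (0, 1)); after release of (0, 3) the pool is (0, 4)
  run P7 (needs (0, 1), free (0, 4)); after release of (2, 0) the pool is (2, 4)
  run P3 (needs (2, 2), free (2, 4)); after release of (0, 2) the pool is (2, 6)
  run P1 (needs (0, 3), free (2, 6)); after release of (2, 0) the pool is (4, 6)
  run P4 (needs (3, 1), free (4, 6)); after release of (0, 1) the pool is (4, 7)
(3) The exact count: 9 of the possible complete orderings are safe sequences.


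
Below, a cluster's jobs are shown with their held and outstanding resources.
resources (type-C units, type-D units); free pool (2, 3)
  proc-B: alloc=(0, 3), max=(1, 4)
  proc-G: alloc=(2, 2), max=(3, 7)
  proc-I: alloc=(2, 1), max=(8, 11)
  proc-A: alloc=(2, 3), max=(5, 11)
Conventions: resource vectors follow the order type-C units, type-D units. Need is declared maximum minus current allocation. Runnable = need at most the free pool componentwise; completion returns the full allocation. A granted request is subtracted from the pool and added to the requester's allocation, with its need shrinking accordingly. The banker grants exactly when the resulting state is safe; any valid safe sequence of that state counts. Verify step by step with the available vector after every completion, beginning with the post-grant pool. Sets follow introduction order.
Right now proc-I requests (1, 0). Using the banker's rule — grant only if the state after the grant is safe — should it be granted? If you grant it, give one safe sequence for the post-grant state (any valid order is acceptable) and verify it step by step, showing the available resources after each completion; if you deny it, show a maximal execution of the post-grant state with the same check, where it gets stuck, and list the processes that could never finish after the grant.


GRANT: granting preserves safety; a valid post-grant sequence is proc-B, proc-G, proc-A, proc-I.
Key observation: with (1, 3) left after the transfer, proc-B can run at once — the state stays safe.
Step-by-step check of the post-grant state:
  pool = (1, 3)
  proc-B: need (1, 1) fits (1, 3); releases (0, 3), pool now (1, 6)
  proc-G: need (1, 5) fits (1, 6); releases (2, 2), pool now (3, 8)
  proc-A: need (3, 8) fits (3, 8); releases (2, 3), pool now (5, 11)
  proc-I: need (5, 10) fits (5, 11); releases (3, 1), pool now (8, 12)


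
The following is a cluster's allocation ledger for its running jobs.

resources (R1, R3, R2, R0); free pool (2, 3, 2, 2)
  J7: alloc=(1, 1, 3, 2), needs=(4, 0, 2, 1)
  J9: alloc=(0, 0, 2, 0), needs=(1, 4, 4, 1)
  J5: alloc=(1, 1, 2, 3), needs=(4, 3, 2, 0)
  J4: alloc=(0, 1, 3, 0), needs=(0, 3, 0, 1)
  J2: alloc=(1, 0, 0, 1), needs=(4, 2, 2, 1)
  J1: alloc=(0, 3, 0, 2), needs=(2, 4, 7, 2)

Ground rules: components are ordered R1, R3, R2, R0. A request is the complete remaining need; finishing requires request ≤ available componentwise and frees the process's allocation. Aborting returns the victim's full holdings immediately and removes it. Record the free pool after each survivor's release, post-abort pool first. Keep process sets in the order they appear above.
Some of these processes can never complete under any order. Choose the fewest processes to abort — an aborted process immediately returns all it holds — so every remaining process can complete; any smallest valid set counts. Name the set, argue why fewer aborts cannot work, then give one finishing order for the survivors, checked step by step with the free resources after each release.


Abort J5 and J2.
Key observation: J7 had no path to completion before; after the abort of J5 and J2 ((2, 1, 2, 4) returned), step 2 is where it fits.
No one abort is enough; case by case: J7 alone leaves J5 blocked (short on R1); J9 alone leaves J7 blocked (short on R1); J5 alone leaves J7 blocked (short on R1); J4 alone leaves J7 blocked (short on R1); J2 alone leaves J7 blocked (short on R1); J1 alone leaves J7 blocked (short on R1).
Survivors finish in the order: J9, J7, J1, J4. Check, step by step (pool after the aborts first):
  pool = (4, 4, 4, 6)
  J9 needs (1, 4, 4, 1) <= (4, 4, 4, 6) -> finishes; pool += (0, 0, 2, 0) = (4, 4, 6, 6)
  J7 needs (4, 0, 2, 1) <= (4, 4, 6, 6) -> finishes; pool += (1, 1, 3, 2) = (5, 5, 9, 8)
  J1 needs (2, 4, 7, 2) <= (5, 5, 9, 8) -> finishes; pool += (0, 3, 0, 2) = (5, 8, 9, 10)
  J4 needs (0, 3, 0, 1) <= (5, 8, 9, 10) -> finishes; pool += (0, 1, 3, 0) = (5, 9, 12, 10)


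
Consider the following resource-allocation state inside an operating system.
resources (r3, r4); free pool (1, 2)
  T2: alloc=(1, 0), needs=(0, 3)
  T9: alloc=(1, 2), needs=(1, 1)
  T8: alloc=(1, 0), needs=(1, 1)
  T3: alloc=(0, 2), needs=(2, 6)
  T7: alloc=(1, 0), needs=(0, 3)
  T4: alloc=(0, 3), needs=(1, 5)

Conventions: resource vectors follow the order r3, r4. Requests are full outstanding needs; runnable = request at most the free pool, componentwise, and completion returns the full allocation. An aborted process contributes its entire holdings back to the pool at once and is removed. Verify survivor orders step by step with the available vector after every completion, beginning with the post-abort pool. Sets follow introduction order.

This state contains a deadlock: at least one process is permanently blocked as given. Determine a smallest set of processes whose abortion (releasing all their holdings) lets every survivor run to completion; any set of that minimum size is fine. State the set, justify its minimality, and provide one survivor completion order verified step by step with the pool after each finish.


Minimum abort set: T4.
Key observation: no ordering could ever have run T3 before the abort of T4; with (0, 3) back in the pool it fits at step 4.
Minimality: the empty abort set fails — the state is deadlocked as it stands.
One survivor order: T2, T9, T8, T3, T7. Step-by-step check (post-abort pool first):
  pool = (1, 5)
  T2: need (0, 3) fits (1, 5); releases (1, 0), pool now (2, 5)
  T9: need (1, 1) fits (2, 5); releases (1, 2), pool now (3, 7)
  T8: need (1, 1) fits (3, 7); releases (1, 0), pool now (4, 7)
  T3: need (2, 6) fits (4, 7); releases (0, 2), pool now (4, 9)
  T7: need (0, 3) fits (4, 9); releases (1, 0), pool now (5, 9)


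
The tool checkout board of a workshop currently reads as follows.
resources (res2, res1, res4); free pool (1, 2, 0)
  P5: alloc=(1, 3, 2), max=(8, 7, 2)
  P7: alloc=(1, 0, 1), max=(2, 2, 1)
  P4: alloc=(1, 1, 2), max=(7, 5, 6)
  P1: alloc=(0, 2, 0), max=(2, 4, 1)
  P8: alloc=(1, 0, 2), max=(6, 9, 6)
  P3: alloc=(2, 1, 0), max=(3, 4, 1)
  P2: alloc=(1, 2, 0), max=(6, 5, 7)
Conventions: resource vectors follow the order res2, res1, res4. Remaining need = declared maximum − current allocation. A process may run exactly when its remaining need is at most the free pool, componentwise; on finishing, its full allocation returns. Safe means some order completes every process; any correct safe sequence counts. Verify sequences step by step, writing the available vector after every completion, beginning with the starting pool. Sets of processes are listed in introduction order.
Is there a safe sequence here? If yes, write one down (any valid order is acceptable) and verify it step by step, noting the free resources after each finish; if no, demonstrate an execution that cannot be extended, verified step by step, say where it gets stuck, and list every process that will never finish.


UNSAFE.
Key observation: even finishing P7, P1, P3 leaves just (4, 5, 1) free — too little res2 for any of the remaining processes.
Going as far as possible: P7, P1, P3; after that, nothing fits. Walking it through:
  pool = (1, 2, 0)
  run P7 (needs (1, 2, 0), free (1, 2, 0)); after release of (1, 0, 1) the pool is (2, 2, 1)
  run P1 (needs (2, 2, 1), free (2, 2, 1)); after release of (0, 2, 0) the pool is (2, 4, 1)
  run P3 (needs (1, 3, 1), free (2, 4, 1)); after release of (2, 1, 0) the pool is (4, 5, 1)
  P5 still needs (7, 4, 0) but only (4, 5, 1) is free — short on res2
  P4 still needs (6, 4, 4) but only (4, 5, 1) is free — short on res2 and res4
  P8 still needs (5, 9, 4) but only (4, 5, 1) is free — short on res2, res1 and res4
  P2 still needs (5, 3, 7) but only (4, 5, 1) is free — short on res2 and res4
Permanently blocked: P5, P4, P8 and P2.


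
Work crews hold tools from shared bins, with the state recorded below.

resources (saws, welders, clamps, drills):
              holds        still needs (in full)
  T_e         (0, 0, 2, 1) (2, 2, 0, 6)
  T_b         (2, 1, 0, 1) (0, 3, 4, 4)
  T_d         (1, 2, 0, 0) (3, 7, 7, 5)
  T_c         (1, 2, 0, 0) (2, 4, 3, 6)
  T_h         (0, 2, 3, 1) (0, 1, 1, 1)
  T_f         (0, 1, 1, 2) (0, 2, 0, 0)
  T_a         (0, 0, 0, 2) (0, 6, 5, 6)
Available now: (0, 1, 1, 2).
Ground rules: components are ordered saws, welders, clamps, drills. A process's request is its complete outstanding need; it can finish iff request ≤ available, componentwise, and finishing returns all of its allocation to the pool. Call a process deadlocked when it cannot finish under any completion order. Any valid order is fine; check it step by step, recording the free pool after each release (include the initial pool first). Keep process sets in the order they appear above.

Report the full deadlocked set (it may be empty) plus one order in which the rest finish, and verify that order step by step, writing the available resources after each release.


No process is deadlocked.
Key observation: beginning at T_h, releases accumulate fast enough that every process eventually fits.
The rest can finish in the order T_h, T_f, T_b, T_c, T_a, T_e, T_d. Verifying each step:
  pool = (0, 1, 1, 2)
  T_h: need (0, 1, 1, 1) fits (0, 1, 1, 2); releases (0, 2, 3, 1), pool now (0, 3, 4, 3)
  T_f: need (0, 2, 0, 0) fits (0, 3, 4, 3); releases (0, 1, 1, 2), pool now (0, 4, 5, 5)
  T_b: need (0, 3, 4, 4) fits (0, 4, 5, 5); releases (2, 1, 0, 1), pool now (2, 5, 5, 6)
  T_c: need (2, 4, 3, 6) fits (2, 5, 5, 6); releases (1, 2, 0, 0), pool now (3, 7, 5, 6)
  T_a: need (0, 6, 5, 6) fits (3, 7, 5, 6); releases (0, 0, 0, 2), pool now (3, 7, 5, 8)
  T_e: need (2, 2, 0, 6) fits (3, 7, 5, 8); releases (0, 0, 2, 1), pool now (3, 7, 7, 9)
  T_d: need (3, 7, 7, 5) fits (3, 7, 7, 9); releases (1, 2, 0, 0), pool now (4, 9, 7, 9)


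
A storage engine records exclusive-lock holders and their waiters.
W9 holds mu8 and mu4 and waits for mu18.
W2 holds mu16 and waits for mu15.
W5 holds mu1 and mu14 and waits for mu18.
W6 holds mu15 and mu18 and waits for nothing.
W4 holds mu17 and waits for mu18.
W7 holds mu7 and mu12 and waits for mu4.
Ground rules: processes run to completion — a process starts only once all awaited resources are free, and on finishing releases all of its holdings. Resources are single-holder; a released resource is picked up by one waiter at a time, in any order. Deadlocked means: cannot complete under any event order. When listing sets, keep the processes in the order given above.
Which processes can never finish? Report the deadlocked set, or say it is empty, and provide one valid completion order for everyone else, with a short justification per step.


Nothing here is deadlocked.
Key observation: the wait relation is loop-free; peeling off processes with no waits unwinds the whole state.
One completion order for the rest: W6, W9, W5, W2, W7, W4.
Check, step by step:
  W6: no waits; runs immediately, freeing mu15 and mu18
  W9: everything it awaited (mu18) is free; runs, freeing mu8 and mu4
  W5: everything it awaited (mu18) is free; runs, freeing mu1 and mu14
  W2: everything it awaited (mu15) is free; runs, freeing mu16
  W7: everything it awaited (mu4) is free; runs, freeing mu7 and mu12
  W4: everything it awaited (mu18) is free; runs, freeing mu17


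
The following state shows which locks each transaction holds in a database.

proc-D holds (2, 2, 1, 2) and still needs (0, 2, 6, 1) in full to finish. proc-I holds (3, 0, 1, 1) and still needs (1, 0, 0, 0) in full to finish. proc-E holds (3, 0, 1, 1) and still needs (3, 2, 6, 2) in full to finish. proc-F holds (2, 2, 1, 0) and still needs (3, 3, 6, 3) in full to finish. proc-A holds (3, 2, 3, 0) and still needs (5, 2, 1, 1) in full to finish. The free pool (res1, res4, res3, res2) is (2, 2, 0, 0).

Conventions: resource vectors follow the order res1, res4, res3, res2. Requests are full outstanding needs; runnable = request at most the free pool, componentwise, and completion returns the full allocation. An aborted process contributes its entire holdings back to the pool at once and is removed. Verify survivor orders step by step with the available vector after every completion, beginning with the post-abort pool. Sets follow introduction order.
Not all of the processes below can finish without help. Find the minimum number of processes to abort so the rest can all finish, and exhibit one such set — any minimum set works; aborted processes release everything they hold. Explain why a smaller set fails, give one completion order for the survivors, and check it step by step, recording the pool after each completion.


Minimum abort set: proc-E and proc-F.
Key observation: before aborting proc-E and proc-F, proc-D was permanently blocked — no order could ever run it; afterwards it completes at step 3.
No one abort is enough; case by case: proc-D alone leaves proc-E blocked (short on res3); proc-I alone leaves proc-D blocked (short on res3); proc-E alone leaves proc-D blocked (short on res3); proc-F alone leaves proc-D blocked (short on res3); proc-A alone leaves proc-D blocked (short on res3).
One survivor order: proc-A, proc-I, proc-D. Check, step by step (post-abort pool first):
  pool = (7, 4, 2, 1)
  proc-A: need (5, 2, 1, 1) fits (7, 4, 2, 1); releases (3, 2, 3, 0), pool now (10, 6, 5, 1)
  proc-I: need (1, 0, 0, 0) fits (10, 6, 5, 1); releases (3, 0, 1, 1), pool now (13, 6, 6, 2)
  proc-D: need (0, 2, 6, 1) fits (13, 6, 6, 2); releases (2, 2, 1, 2), pool now (15, 8, 7, 4)


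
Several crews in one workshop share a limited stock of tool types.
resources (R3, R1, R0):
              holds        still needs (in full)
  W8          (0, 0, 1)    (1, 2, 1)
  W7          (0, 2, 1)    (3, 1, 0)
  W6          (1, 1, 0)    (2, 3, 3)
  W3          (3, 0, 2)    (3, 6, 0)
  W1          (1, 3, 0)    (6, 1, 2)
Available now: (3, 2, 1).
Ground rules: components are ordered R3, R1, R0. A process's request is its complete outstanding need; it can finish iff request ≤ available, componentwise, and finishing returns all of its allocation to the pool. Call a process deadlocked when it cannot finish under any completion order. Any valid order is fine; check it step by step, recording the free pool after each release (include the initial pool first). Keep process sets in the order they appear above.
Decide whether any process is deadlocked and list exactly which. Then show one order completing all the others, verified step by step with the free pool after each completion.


The deadlocked set is W3 and W1.
Key observation: after W7, W8, W6 the pool peaks at (4, 5, 3), and each blocked process is short somewhere: W3 on R1; W1 on R3.
The rest can finish in the order W7, W8, W6. Check, step by step:
  pool = (3, 2, 1)
  W7: need (3, 1, 0) fits (3, 2, 1); releases (0, 2, 1), pool now (3, 4, 2)
  W8: need (1, 2, 1) fits (3, 4, 2); releases (0, 0, 1), pool now (3, 4, 3)
  W6: need (2, 3, 3) fits (3, 4, 3); releases (1, 1, 0), pool now (4, 5, 3)
The stuck group stays short no matter what:
  blocked: W3 wants (3, 6, 0), pool (4, 5, 3) — not enough R1
  blocked: W1 wants (6, 1, 2), pool (4, 5, 3) — not enough R3


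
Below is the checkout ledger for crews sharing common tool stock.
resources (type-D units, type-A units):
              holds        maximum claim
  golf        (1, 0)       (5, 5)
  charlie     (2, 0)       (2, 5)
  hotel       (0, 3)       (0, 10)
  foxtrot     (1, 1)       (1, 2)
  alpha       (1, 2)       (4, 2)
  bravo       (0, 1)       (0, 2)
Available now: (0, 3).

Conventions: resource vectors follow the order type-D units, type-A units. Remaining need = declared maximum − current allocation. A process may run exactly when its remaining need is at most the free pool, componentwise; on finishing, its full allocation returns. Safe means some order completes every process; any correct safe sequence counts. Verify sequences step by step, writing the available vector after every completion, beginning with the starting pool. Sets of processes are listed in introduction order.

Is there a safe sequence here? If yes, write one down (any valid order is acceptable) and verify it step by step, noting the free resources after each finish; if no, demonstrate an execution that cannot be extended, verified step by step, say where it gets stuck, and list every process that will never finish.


SAFE, for example via the order bravo, foxtrot, charlie, alpha, hotel, golf.
Key observation: at charlie the run first touches a limit — (0, 5) against (1, 5), exact on a resource it actually requests.
Verifying each step:
  pool = (0, 3)
  bravo: need (0, 1) fits (0, 3); releases (0, 1), pool now (0, 4)
  foxtrot: need (0, 1) fits (0, 4); releases (1, 1), pool now (1, 5)
  charlie: need (0, 5) fits (1, 5); releases (2, 0), pool now (3, 5)
  alpha: need (3, 0) fits (3, 5); releases (1, 2), pool now (4, 7)
  hotel: need (0, 7) fits (4, 7); releases (0, 3), pool now (4, 10)
  golf: need (4, 5) fits (4, 10); releases (1, 0), pool now (5, 10)


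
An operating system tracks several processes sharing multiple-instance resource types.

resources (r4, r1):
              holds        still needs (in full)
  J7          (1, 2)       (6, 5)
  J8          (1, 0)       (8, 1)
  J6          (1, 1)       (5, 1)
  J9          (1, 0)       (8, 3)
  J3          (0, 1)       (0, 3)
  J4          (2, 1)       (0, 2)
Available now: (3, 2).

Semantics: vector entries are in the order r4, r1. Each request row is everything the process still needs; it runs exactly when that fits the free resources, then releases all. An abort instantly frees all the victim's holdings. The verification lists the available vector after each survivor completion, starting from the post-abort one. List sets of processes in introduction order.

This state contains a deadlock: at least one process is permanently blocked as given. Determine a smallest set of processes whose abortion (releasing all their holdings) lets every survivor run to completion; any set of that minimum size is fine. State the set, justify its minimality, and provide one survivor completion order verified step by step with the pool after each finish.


The answer: abort J9.
Key observation: the deadlocked J8 becomes finishable only because J9 released (1, 0); it completes at step 5 below.
Why nothing smaller works: aborting no one leaves the state deadlocked as given.
One survivor order: J4, J6, J3, J7, J8. Verifying each step (post-abort pool first):
  pool = (4, 2)
  J4 needs (0, 2) <= (4, 2) -> finishes; pool += (2, 1) = (6, 3)
  J6 needs (5, 1) <= (6, 3) -> finishes; pool += (1, 1) = (7, 4)
  J3 needs (0, 3) <= (7, 4) -> finishes; pool += (0, 1) = (7, 5)
  J7 needs (6, 5) <= (7, 5) -> finishes; pool += (1, 2) = (8, 7)
  J8 needs (8, 1) <= (8, 7) -> finishes; pool += (1, 0) = (9, 7)


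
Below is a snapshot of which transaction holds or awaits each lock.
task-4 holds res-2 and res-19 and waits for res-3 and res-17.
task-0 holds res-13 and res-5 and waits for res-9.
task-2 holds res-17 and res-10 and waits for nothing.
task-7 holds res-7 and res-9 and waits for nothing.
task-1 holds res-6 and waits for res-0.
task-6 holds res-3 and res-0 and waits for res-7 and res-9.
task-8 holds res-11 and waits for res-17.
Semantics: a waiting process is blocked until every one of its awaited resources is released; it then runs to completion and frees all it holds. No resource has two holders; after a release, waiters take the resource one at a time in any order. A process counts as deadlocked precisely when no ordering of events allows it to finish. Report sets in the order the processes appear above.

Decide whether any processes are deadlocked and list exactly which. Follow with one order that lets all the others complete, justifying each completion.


The deadlocked set is empty.
Key observation: every chain of waits terminates; starting from the processes that wait on nothing, all the rest unlock in turn.
The rest can finish in the order task-7, task-6, task-2, task-4, task-8, task-0, task-1.
Verifying each step:
  task-7 waits on nothing -> runs at once and releases res-7 and res-9
  run task-6 (all its waits — res-7 and res-9 — are resolved); releases res-3 and res-0
  task-2 waits on nothing -> runs at once and releases res-17 and res-10
  run task-4 (all its waits — res-3 and res-17 — are resolved); releases res-2 and res-19
  run task-8 (all its waits — res-17 — are resolved); releases res-11
  run task-0 (all its waits — res-9 — are resolved); releases res-13 and res-5
  run task-1 (all its waits — res-0 — are resolved); releases res-6


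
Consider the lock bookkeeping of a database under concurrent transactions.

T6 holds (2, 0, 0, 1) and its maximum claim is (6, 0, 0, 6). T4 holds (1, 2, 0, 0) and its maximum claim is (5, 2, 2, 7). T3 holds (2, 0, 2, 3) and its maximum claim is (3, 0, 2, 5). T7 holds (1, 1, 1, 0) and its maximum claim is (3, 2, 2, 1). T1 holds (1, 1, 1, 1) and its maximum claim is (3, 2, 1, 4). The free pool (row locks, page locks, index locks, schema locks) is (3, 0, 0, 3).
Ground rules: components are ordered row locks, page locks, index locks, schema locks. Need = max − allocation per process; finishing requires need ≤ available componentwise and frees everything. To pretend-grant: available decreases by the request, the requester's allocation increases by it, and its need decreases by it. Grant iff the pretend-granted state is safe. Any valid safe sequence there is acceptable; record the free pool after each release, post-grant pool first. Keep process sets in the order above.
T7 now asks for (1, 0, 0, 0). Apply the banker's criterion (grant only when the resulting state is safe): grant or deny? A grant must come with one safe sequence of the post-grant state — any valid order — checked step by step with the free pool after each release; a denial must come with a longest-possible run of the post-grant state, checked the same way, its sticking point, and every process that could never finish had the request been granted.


GRANT. The post-grant state is safe; one safe sequence: T3, T6, T4, T1, T7.
Key observation: (2, 0, 0, 3) free after granting still covers T3 first, and each release covers the next.
Step-by-step check of the post-grant state:
  pool = (2, 0, 0, 3)
  T3: need (1, 0, 0, 2) fits (2, 0, 0, 3); releases (2, 0, 2, 3), pool now (4, 0, 2, 6)
  T6: need (4, 0, 0, 5) fits (4, 0, 2, 6); releases (2, 0, 0, 1), pool now (6, 0, 2, 7)
  T4: need (4, 0, 2, 7) fits (6, 0, 2, 7); releases (1, 2, 0, 0), pool now (7, 2, 2, 7)
  T1: need (2, 1, 0, 3) fits (7, 2, 2, 7); releases (1, 1, 1, 1), pool now (8, 3, 3, 8)
  T7: need (1, 1, 1, 1) fits (8, 3, 3, 8); releases (2, 1, 1, 0), pool now (10, 4, 4, 8)


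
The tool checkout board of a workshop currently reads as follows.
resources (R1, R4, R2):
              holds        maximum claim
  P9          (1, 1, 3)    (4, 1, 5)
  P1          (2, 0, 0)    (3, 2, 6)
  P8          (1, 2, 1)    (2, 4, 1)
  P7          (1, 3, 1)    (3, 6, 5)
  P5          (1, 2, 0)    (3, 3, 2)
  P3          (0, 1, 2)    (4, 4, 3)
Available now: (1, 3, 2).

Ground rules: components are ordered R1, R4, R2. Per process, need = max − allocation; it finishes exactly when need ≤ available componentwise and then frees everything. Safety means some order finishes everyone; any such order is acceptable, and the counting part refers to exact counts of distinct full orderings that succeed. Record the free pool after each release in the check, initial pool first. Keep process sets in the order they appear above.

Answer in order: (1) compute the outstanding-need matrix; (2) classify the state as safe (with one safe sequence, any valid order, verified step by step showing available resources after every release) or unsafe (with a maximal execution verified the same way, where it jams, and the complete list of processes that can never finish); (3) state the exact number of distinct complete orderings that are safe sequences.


(1) Need matrix, components ordered R1, R4, R2:
  P9: (3, 0, 2)
  P1: (1, 2, 6)
  P8: (1, 2, 0)
  P7: (2, 3, 4)
  P5: (2, 1, 2)
  P3: (4, 3, 1)
(2) SAFE, for example via the order P8, P5, P9, P1, P3, P7.
Key observation: at P8 the run first touches a limit — (1, 2, 0) against (1, 3, 2), exact on a resource it actually requests.
Check, step by step:
  pool = (1, 3, 2)
  P8: need (1, 2, 0) fits (1, 3, 2); releases (1, 2, 1), pool now (2, 5, 3)
  P5: need (2, 1, 2) fits (2, 5, 3); releases (1, 2, 0), pool now (3, 7, 3)
  P9: need (3, 0, 2) fits (3, 7, 3); releases (1, 1, 3), pool now (4, 8, 6)
  P1: need (1, 2, 6) fits (4, 8, 6); releases (2, 0, 0), pool now (6, 8, 6)
  P3: need (4, 3, 1) fits (6, 8, 6); releases (0, 1, 2), pool now (6, 9, 8)
  P7: need (2, 3, 4) fits (6, 9, 8); releases (1, 3, 1), pool now (7, 12, 9)
(3) Precisely 6 of the possible complete orderings are safe sequences.
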